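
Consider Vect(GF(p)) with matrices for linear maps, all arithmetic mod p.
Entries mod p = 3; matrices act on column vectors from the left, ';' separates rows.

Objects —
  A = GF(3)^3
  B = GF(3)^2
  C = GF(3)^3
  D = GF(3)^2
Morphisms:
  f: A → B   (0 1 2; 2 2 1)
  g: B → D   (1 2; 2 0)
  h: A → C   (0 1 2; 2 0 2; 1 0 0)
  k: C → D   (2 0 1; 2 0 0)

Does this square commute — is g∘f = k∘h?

Answer: COMMUTES

Trace:
Path 1 = f;g:
  e0=(1,0,0) f→(0,2) g→(1,0)
  e1=(0,1,0) f→(1,2) g→(2,2)
  e2=(0,0,1) f→(2,1) g→(1,1)
  result₁ = (1 2 1; 0 2 1)
Path 2 = h;k:
  e0=(1,0,0) h→(0,2,1) k→(1,0)
  e1=(0,1,0) h→(1,0,0) k→(2,2)
  e2=(0,0,1) h→(2,2,0) k→(1,1)
  result₂ = (1 2 1; 0 2 1)
Equal? equal; square commutes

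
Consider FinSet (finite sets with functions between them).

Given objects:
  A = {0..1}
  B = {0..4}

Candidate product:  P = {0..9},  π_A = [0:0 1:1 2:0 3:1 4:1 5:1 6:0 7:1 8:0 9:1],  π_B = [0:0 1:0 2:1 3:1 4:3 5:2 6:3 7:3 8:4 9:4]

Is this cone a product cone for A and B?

Answer: NOT A VALID PRODUCT — duplicate pair at indices 7,4

Derivation:
|A|·|B| = 2·5 = 10;  |P| = 10
Check the pairing map k ↦ (π_A(k), π_B(k)):
  0 : (0,0)
  1 : (1,0)
  2 : (0,1)
  3 : (1,1)
  4 : (1,3)
  5 : (1,2)
  6 : (0,3)
  7 : (1,3)  ✗ repeats pair of k=4
  8 : (0,4)
  9 : (1,4)
distinct pairs in image: 9 / 10 needed
  → (1,3) hit at k=4 and k=7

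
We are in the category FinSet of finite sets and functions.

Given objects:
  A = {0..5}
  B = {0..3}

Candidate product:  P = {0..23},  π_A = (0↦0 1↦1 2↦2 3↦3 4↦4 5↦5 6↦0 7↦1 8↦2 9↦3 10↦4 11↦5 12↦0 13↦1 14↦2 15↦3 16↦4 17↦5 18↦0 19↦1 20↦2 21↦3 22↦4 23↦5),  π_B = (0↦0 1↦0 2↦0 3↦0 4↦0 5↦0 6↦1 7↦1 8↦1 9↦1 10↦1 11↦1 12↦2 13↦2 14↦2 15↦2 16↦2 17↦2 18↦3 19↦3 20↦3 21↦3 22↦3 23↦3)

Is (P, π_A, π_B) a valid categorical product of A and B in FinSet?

Answer: VALID PRODUCT

Trace:
|A|·|B| = 6·4 = 24;  |P| = 24
Check the pairing map k ↦ (π_A(k), π_B(k)):
  0 ↦ (0,0)
  1 ↦ (1,0)
  2 ↦ (2,0)
  3 ↦ (3,0)
  4 ↦ (4,0)
  5 ↦ (5,0)
  6 ↦ (0,1)
  7 ↦ (1,1)
  8 ↦ (2,1)
  9 ↦ (3,1)
  10 ↦ (4,1)
  11 ↦ (5,1)
  12 ↦ (0,2)
  13 ↦ (1,2)
  14 ↦ (2,2)
  15 ↦ (3,2)
  16 ↦ (4,2)
  17 ↦ (5,2)
  18 ↦ (0,3)
  19 ↦ (1,3)
  20 ↦ (2,3)
  21 ↦ (3,3)
  22 ↦ (4,3)
  23 ↦ (5,3)
distinct pairs in image: 24 / 24 needed
  → bijection onto A×B; projections well-typed.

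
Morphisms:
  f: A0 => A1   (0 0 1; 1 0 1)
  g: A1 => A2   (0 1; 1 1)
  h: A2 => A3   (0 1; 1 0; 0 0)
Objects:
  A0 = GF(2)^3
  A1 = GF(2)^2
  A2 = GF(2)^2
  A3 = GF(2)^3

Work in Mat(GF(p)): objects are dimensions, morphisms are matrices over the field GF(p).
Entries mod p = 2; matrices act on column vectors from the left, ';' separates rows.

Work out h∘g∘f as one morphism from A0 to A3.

Answer: (1 0 0; 1 0 1; 0 0 0)

Derivation:
  e0=[1,0,0] f=>[0,1] g=>[1,1] h=>[1,1,0]
  e1=[0,1,0] f=>[0,0] g=>[0,0] h=>[0,0,0]
  e2=[0,0,1] f=>[1,1] g=>[1,0] h=>[0,1,0]
result: (1 0 0; 1 0 1; 0 0 0)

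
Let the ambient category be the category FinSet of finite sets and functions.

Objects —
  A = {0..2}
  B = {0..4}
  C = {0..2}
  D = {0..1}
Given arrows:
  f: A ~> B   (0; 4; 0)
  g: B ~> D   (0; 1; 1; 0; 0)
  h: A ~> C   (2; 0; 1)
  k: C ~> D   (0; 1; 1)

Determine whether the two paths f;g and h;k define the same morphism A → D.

Answer: DOES NOT COMMUTE

Trace:
Along f;g (path 1):
  0 f~>0 g~>0
  1 f~>4 g~>0
  2 f~>0 g~>0
  result₁ = (0; 0; 0)
Along h;k (path 2):
  0 h~>2 k~>1
  1 h~>0 k~>0
  2 h~>1 k~>1
  result₂ = (1; 0; 1)
Equal? NO — does not commute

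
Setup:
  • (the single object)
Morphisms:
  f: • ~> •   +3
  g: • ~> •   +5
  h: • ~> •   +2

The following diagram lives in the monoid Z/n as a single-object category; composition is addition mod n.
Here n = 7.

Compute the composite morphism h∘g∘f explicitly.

Answer: +3

Derivation:
  0 +3≡3 +5≡1 +2≡3  (mod 7)
composite: +3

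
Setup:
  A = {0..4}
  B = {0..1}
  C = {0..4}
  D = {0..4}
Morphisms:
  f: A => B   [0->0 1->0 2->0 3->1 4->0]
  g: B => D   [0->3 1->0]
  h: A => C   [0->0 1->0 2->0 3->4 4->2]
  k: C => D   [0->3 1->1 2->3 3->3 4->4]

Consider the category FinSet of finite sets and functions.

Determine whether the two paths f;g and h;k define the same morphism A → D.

1) trace f;g:
  0 f=>0 g=>3
  1 f=>0 g=>3
  2 f=>0 g=>3
  3 f=>1 g=>0
  4 f=>0 g=>3
  result₁ = [0->3 1->3 2->3 3->0 4->3]
2) trace h;k:
  0 h=>0 k=>3
  1 h=>0 k=>3
  2 h=>0 k=>3
  3 h=>4 k=>4
  4 h=>2 k=>3
  result₂ = [0->3 1->3 2->3 3->4 4->3]
Equal? differ; not commutative

Answer: DOES NOT COMMUTE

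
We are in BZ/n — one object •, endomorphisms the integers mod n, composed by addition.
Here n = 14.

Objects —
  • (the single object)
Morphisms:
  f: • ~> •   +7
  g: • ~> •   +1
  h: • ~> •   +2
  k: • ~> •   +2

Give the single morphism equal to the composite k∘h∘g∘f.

  0 +7≡7 +1≡8 +2≡10 +2≡12  (mod 14)
⟦path⟧: +12

Answer: +12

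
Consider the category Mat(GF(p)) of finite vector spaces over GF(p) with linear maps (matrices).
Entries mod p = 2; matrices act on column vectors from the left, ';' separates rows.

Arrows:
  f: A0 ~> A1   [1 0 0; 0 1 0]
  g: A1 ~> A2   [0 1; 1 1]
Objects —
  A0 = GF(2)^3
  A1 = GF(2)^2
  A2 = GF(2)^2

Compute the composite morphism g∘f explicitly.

  e0=(1,0,0) f~>(1,0) g~>(0,1)
  e1=(0,1,0) f~>(0,1) g~>(1,1)
  e2=(0,0,1) f~>(0,0) g~>(0,0)
result: [0 1 0; 1 1 0]

Answer: [0 1 0; 1 1 0]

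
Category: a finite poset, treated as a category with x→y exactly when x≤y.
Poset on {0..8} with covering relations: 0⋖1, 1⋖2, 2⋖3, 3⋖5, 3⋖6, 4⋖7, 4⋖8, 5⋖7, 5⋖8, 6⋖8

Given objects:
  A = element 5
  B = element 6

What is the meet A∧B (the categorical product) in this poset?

Answer: A∧B = 3

Work:
{x : x<=A ∧ x<=B} = {0,1,2,3}  (A=5, B=6)
  0 <= 3
  1 <= 3
  2 <= 3
  3 <= 3
glb = 3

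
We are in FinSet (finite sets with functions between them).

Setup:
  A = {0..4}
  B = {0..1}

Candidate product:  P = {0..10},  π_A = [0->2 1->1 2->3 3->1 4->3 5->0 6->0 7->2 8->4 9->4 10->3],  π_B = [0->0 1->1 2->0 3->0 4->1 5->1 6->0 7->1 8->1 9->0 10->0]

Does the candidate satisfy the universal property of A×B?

|A|·|B| = 5·2 = 10;  |P| = 11
  → cardinalities differ; no bijection possible.

Answer: NOT A VALID PRODUCT — |P|=11 ≠ |A|·|B|=10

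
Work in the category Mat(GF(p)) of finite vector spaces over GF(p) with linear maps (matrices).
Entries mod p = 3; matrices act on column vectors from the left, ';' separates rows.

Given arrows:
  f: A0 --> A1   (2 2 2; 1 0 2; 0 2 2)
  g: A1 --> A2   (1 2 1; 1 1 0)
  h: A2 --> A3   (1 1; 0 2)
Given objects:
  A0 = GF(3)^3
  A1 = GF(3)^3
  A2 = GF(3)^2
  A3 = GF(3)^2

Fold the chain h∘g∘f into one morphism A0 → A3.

Answer: (1 0 0; 0 1 2)

Trace:
  e0=⟨1,0,0⟩ f-->⟨2,1,0⟩ g-->⟨1,0⟩ h-->⟨1,0⟩
  e1=⟨0,1,0⟩ f-->⟨2,0,2⟩ g-->⟨1,2⟩ h-->⟨0,1⟩
  e2=⟨0,0,1⟩ f-->⟨2,2,2⟩ g-->⟨2,1⟩ h-->⟨0,2⟩
⟦path⟧: (1 0 0; 0 1 2)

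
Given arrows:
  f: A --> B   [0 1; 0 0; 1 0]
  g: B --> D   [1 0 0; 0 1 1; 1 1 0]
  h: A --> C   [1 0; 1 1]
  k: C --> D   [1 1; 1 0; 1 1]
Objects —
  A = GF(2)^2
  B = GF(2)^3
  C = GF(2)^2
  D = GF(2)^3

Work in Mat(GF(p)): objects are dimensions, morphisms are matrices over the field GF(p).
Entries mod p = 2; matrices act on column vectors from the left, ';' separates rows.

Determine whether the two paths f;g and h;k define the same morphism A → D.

Answer: COMMUTES

Trace:
Path 1 = f;g:
  e0=⟨1,0⟩ f-->⟨0,0,1⟩ g-->⟨0,1,0⟩
  e1=⟨0,1⟩ f-->⟨1,0,0⟩ g-->⟨1,0,1⟩
  result₁ = [0 1; 1 0; 0 1]
Path 2 = h;k:
  e0=⟨1,0⟩ h-->⟨1,1⟩ k-->⟨0,1,0⟩
  e1=⟨0,1⟩ h-->⟨0,1⟩ k-->⟨1,0,1⟩
  result₂ = [0 1; 1 0; 0 1]
Equal? same morphism ✓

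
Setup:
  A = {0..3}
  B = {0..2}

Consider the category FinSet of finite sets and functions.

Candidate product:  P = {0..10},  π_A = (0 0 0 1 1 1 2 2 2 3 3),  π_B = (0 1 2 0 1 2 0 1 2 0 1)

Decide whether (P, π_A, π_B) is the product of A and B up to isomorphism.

|A|·|B| = 4·3 = 12;  |P| = 11
  → cardinalities differ; no bijection possible.

Answer: NOT A VALID PRODUCT — |P|=11 ≠ |A|·|B|=12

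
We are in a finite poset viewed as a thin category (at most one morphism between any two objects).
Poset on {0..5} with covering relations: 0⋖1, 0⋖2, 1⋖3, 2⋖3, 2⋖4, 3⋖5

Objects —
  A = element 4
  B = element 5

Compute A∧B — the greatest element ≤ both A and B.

Answer: A∧B = 2

Work:
{x : x≤A ∧ x≤B} = {0,2}  (A=4, B=5)
  0 ≤ 2
  2 ≤ 2
glb = 2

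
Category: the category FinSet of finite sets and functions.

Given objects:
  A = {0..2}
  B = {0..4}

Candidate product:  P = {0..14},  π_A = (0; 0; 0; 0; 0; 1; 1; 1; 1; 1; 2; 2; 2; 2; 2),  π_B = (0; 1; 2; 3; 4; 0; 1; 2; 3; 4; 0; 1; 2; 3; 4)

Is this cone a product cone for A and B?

Answer: VALID PRODUCT

Derivation:
|A|·|B| = 3·5 = 15;  |P| = 15
Check the pairing map k ↦ (π_A(k), π_B(k)):
  0 -> (0,0)
  1 -> (0,1)
  2 -> (0,2)
  3 -> (0,3)
  4 -> (0,4)
  5 -> (1,0)
  6 -> (1,1)
  7 -> (1,2)
  8 -> (1,3)
  9 -> (1,4)
  10 -> (2,0)
  11 -> (2,1)
  12 -> (2,2)
  13 -> (2,3)
  14 -> (2,4)
distinct pairs in image: 15 / 15 needed
  → bijection onto A×B; projections well-typed.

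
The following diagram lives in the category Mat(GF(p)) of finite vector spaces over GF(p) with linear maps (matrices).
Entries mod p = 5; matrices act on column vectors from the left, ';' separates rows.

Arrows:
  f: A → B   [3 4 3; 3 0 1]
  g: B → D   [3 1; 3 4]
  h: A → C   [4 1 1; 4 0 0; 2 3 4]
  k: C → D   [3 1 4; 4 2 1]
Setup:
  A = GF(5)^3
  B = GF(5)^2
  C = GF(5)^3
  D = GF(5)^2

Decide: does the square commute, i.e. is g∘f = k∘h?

Along f;g (path 1):
  e0=(1,0,0) f→(3,3) g→(2,1)
  e1=(0,1,0) f→(4,0) g→(2,2)
  e2=(0,0,1) f→(3,1) g→(0,3)
  composite₁ = [2 2 0; 1 2 3]
Along h;k (path 2):
  e0=(1,0,0) h→(4,4,2) k→(4,1)
  e1=(0,1,0) h→(1,0,3) k→(0,2)
  e2=(0,0,1) h→(1,0,4) k→(4,3)
  composite₂ = [4 0 4; 1 2 3]
Equal? differ; not commutative

Answer: DOES NOT COMMUTE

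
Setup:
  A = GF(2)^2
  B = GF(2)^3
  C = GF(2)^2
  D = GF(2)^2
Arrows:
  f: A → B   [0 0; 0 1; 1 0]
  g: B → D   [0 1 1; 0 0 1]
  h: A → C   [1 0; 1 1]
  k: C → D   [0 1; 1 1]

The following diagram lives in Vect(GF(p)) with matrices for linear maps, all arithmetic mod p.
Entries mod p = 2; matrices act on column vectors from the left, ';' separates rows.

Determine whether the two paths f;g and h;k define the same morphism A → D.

Path 1 = f;g:
  e0=⟨1,0⟩ f→⟨0,0,1⟩ g→⟨1,1⟩
  e1=⟨0,1⟩ f→⟨0,1,0⟩ g→⟨1,0⟩
  ⟦path⟧₁ = [1 1; 1 0]
Path 2 = h;k:
  e0=⟨1,0⟩ h→⟨1,1⟩ k→⟨1,0⟩
  e1=⟨0,1⟩ h→⟨0,1⟩ k→⟨1,1⟩
  ⟦path⟧₂ = [1 1; 0 1]
Equal? distinct morphisms ✗

Answer: DOES NOT COMMUTE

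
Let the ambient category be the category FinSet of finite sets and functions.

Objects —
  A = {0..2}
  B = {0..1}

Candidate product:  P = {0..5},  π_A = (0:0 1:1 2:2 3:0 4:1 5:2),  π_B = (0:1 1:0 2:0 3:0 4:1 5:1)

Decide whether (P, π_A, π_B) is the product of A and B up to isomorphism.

Answer: VALID PRODUCT

Work:
|A|·|B| = 3·2 = 6;  |P| = 6
Check the pairing map k ↦ (π_A(k), π_B(k)):
  0 : (0,1)
  1 : (1,0)
  2 : (2,0)
  3 : (0,0)
  4 : (1,1)
  5 : (2,1)
distinct pairs in image: 6 / 6 needed
  → bijection onto A×B; projections well-typed.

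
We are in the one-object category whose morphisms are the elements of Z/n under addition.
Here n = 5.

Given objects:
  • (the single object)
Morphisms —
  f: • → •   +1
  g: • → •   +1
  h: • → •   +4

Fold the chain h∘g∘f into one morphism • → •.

Answer: +1

Derivation:
  0 +1≡1 +1≡2 +4≡1  (mod 5)
result: +1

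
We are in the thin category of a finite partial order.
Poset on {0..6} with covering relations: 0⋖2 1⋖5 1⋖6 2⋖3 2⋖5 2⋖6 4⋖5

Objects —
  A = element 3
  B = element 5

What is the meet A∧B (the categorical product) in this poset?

Lower bounds of A=3 and B=5: {0,2}
  0 <= 2
  2 <= 2
glb = 2

Answer: A∧B = 2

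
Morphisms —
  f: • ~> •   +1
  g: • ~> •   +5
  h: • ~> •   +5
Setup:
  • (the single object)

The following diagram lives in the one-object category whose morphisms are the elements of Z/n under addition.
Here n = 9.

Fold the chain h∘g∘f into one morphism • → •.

  0 +1≡1 +5≡6 +5≡2  (mod 9)
⟦path⟧: +2

Answer: +2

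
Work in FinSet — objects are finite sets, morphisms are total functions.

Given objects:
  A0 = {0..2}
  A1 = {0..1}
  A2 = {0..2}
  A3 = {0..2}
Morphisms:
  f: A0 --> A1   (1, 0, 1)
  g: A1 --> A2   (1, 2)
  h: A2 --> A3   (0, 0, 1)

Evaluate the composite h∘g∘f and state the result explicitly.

Answer: (1, 0, 1)

Derivation:
  0 f-->1 g-->2 h-->1
  1 f-->0 g-->1 h-->0
  2 f-->1 g-->2 h-->1
composite: (1, 0, 1)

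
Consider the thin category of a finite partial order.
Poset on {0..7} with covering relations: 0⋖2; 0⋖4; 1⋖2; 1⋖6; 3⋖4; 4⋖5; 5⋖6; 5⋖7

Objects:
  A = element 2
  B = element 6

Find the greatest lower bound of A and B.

{x : x≤A ∧ x≤B} = {0,1}  (A=2, B=6)
  maximal lower bounds 0 and 1 are incomparable: neither 0≤1 nor 1≤0
→ no greatest lower bound exists

Answer: NO MEET EXISTS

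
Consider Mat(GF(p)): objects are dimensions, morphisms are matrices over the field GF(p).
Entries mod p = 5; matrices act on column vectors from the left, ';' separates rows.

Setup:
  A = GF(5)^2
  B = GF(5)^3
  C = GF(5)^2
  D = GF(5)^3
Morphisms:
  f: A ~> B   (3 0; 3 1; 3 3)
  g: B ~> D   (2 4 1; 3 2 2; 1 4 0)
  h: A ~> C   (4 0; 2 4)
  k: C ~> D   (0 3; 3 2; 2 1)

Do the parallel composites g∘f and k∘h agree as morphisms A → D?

Path 1 = f;g:
  e0=(1,0) f~>(3,3,3) g~>(1,1,0)
  e1=(0,1) f~>(0,1,3) g~>(2,3,4)
  composite₁ = (1 2; 1 3; 0 4)
Path 2 = h;k:
  e0=(1,0) h~>(4,2) k~>(1,1,0)
  e1=(0,1) h~>(0,4) k~>(2,3,4)
  composite₂ = (1 2; 1 3; 0 4)
Equal? same morphism ✓

Answer: COMMUTES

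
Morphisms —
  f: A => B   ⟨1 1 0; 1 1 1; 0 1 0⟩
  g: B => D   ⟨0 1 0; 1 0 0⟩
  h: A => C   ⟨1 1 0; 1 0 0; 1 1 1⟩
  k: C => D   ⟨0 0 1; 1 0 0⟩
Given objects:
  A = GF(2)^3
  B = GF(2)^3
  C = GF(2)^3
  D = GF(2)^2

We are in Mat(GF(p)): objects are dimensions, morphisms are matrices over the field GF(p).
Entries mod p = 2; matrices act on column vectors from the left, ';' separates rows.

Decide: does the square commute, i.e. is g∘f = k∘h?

Answer: COMMUTES

Derivation:
Path 1 = f;g:
  e0=(1,0,0) f=>(1,1,0) g=>(1,1)
  e1=(0,1,0) f=>(1,1,1) g=>(1,1)
  e2=(0,0,1) f=>(0,1,0) g=>(1,0)
  ⟦path⟧₁ = ⟨1 1 1; 1 1 0⟩
Path 2 = h;k:
  e0=(1,0,0) h=>(1,1,1) k=>(1,1)
  e1=(0,1,0) h=>(1,0,1) k=>(1,1)
  e2=(0,0,1) h=>(0,0,1) k=>(1,0)
  ⟦path⟧₂ = ⟨1 1 1; 1 1 0⟩
Equal? equal; square commutes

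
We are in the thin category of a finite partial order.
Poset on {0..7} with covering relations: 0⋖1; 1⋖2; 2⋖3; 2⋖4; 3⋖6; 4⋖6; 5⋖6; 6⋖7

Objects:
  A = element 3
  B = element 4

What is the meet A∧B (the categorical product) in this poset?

Common predecessors of 3,4: {0,1,2}
  0 <= 2
  1 <= 2
  2 <= 2
glb = 2

Answer: A∧B = 2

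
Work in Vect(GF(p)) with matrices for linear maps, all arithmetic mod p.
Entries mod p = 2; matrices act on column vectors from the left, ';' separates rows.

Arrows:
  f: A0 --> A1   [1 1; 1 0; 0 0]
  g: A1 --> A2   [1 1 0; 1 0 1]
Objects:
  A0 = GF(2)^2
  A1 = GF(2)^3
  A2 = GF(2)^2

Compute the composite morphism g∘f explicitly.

  e0=[1,0] f-->[1,1,0] g-->[0,1]
  e1=[0,1] f-->[1,0,0] g-->[1,1]
composite: [0 1; 1 1]

Answer: [0 1; 1 1]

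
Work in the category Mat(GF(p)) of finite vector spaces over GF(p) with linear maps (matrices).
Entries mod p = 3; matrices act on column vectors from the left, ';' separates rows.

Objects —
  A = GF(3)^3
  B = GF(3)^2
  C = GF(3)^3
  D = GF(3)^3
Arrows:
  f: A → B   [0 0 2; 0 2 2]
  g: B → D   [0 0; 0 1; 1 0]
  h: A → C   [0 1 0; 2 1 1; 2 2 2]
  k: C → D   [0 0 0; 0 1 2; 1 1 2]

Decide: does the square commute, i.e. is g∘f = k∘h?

Along f;g (path 1):
  e0=[1,0,0] f→[0,0] g→[0,0,0]
  e1=[0,1,0] f→[0,2] g→[0,2,0]
  e2=[0,0,1] f→[2,2] g→[0,2,2]
  ⟦path⟧₁ = [0 0 0; 0 2 2; 0 0 2]
Along h;k (path 2):
  e0=[1,0,0] h→[0,2,2] k→[0,0,0]
  e1=[0,1,0] h→[1,1,2] k→[0,2,0]
  e2=[0,0,1] h→[0,1,2] k→[0,2,2]
  ⟦path⟧₂ = [0 0 0; 0 2 2; 0 0 2]
Equal? same morphism ✓

Answer: COMMUTES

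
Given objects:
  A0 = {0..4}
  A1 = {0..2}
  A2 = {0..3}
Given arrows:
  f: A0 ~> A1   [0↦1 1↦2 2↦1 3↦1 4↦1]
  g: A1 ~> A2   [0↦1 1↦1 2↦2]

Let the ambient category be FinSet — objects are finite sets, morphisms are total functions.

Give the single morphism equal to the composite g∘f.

  0 f~>1 g~>1
  1 f~>2 g~>2
  2 f~>1 g~>1
  3 f~>1 g~>1
  4 f~>1 g~>1
composite: [0↦1 1↦2 2↦1 3↦1 4↦1]

Answer: [0↦1 1↦2 2↦1 3↦1 4↦1]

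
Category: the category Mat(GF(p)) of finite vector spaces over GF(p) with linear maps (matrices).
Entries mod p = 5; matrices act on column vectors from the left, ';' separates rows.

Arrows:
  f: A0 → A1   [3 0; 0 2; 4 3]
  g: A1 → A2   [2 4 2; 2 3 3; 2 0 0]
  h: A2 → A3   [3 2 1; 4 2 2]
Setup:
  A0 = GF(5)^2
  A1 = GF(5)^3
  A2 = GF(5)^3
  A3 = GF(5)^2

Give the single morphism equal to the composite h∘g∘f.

Answer: [4 2; 4 1]

Trace:
  e0=⟨1,0⟩ f→⟨3,0,4⟩ g→⟨4,3,1⟩ h→⟨4,4⟩
  e1=⟨0,1⟩ f→⟨0,2,3⟩ g→⟨4,0,0⟩ h→⟨2,1⟩
composite: [4 2; 4 1]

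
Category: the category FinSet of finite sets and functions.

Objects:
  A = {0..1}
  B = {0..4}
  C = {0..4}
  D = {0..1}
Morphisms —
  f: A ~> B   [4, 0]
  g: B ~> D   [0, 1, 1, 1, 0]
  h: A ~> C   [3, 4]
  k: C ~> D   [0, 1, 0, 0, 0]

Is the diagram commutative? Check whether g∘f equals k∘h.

1) trace f;g:
  0 f~>4 g~>0
  1 f~>0 g~>0
  result₁ = [0, 0]
2) trace h;k:
  0 h~>3 k~>0
  1 h~>4 k~>0
  result₂ = [0, 0]
Equal? equal; square commutes

Answer: COMMUTES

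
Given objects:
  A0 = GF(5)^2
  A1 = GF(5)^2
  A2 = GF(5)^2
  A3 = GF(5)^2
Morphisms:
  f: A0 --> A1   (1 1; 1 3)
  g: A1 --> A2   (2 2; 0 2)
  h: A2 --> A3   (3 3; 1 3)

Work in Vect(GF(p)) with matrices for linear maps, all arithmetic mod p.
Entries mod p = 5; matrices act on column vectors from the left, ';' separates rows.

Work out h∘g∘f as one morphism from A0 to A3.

Answer: (3 2; 0 1)

Trace:
  e0=[1,0] f-->[1,1] g-->[4,2] h-->[3,0]
  e1=[0,1] f-->[1,3] g-->[3,1] h-->[2,1]
result: (3 2; 0 1)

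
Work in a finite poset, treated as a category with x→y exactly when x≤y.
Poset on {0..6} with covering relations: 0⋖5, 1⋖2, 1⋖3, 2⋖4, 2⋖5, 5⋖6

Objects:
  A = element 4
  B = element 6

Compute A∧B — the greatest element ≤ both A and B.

{x : x⊑A ∧ x⊑B} = {1,2}  (A=4, B=6)
  1 ⊑ 2
  2 ⊑ 2
glb = 2

Answer: A∧B = 2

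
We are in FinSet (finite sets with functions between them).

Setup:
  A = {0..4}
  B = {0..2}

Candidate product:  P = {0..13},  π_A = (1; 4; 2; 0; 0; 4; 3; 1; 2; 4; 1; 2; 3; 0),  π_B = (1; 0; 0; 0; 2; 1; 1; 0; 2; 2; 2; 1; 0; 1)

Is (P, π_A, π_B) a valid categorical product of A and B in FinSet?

|A|·|B| = 5·3 = 15;  |P| = 14
  → cardinalities differ; no bijection possible.

Answer: NOT A VALID PRODUCT — |P|=14 ≠ |A|·|B|=15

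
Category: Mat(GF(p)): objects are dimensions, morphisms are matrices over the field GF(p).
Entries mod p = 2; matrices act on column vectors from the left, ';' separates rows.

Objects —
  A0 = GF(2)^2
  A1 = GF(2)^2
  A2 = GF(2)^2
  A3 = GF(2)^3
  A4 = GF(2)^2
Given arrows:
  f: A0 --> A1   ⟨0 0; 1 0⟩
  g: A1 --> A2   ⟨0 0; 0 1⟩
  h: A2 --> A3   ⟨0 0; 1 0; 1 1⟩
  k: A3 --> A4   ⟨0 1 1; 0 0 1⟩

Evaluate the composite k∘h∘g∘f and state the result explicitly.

  e0=(1,0) f-->(0,1) g-->(0,1) h-->(0,0,1) k-->(1,1)
  e1=(0,1) f-->(0,0) g-->(0,0) h-->(0,0,0) k-->(0,0)
composite: ⟨1 0; 1 0⟩

Answer: ⟨1 0; 1 0⟩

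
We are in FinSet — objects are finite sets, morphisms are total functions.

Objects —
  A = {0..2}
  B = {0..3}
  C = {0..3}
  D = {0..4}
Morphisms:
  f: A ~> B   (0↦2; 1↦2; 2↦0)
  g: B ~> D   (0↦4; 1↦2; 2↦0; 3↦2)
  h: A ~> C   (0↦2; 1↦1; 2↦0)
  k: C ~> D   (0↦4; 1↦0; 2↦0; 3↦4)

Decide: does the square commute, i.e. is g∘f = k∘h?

Answer: COMMUTES

Derivation:
Along f;g (path 1):
  0 f~>2 g~>0
  1 f~>2 g~>0
  2 f~>0 g~>4
  ⟦path⟧₁ = (0↦0; 1↦0; 2↦4)
Along h;k (path 2):
  0 h~>2 k~>0
  1 h~>1 k~>0
  2 h~>0 k~>4
  ⟦path⟧₂ = (0↦0; 1↦0; 2↦4)
Equal? YES — commutes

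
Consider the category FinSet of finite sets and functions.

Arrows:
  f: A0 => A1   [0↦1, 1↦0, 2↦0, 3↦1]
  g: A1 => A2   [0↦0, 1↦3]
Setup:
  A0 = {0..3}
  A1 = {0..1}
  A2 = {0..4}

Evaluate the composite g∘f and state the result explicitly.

  0 f=>1 g=>3
  1 f=>0 g=>0
  2 f=>0 g=>0
  3 f=>1 g=>3
composite: [0↦3, 1↦0, 2↦0, 3↦3]

Answer: [0↦3, 1↦0, 2↦0, 3↦3]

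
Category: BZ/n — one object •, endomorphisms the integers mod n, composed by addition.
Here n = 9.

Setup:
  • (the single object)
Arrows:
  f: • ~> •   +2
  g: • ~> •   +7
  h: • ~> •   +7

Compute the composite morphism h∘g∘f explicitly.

  0 +2≡2 +7≡0 +7≡7  (mod 9)
result: +7

Answer: +7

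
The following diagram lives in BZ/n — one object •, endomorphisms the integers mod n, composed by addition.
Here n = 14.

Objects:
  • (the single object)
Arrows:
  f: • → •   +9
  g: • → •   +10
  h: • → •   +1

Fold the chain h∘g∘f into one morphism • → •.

Answer: +6

Work:
  0 +9≡9 +10≡5 +1≡6  (mod 14)
result: +6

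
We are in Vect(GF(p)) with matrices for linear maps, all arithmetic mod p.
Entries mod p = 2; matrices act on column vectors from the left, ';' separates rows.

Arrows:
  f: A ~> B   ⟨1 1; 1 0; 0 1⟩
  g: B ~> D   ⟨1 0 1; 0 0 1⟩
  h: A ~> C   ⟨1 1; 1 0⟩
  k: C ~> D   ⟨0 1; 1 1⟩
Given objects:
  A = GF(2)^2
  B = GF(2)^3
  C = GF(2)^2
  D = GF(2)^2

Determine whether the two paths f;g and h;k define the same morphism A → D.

Answer: COMMUTES

Work:
Along f;g (path 1):
  e0=(1,0) f~>(1,1,0) g~>(1,0)
  e1=(0,1) f~>(1,0,1) g~>(0,1)
  result₁ = ⟨1 0; 0 1⟩
Along h;k (path 2):
  e0=(1,0) h~>(1,1) k~>(1,0)
  e1=(0,1) h~>(1,0) k~>(0,1)
  result₂ = ⟨1 0; 0 1⟩
Equal? same morphism ✓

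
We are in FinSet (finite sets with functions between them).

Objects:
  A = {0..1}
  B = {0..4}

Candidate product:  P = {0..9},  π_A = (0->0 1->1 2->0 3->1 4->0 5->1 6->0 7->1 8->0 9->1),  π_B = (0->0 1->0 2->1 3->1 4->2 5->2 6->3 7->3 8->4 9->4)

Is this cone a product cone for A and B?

Answer: VALID PRODUCT

Trace:
|A|·|B| = 2·5 = 10;  |P| = 10
Check the pairing map k ↦ (π_A(k), π_B(k)):
  0 -> (0,0)
  1 -> (1,0)
  2 -> (0,1)
  3 -> (1,1)
  4 -> (0,2)
  5 -> (1,2)
  6 -> (0,3)
  7 -> (1,3)
  8 -> (0,4)
  9 -> (1,4)
distinct pairs in image: 10 / 10 needed
  → bijection onto A×B; projections well-typed.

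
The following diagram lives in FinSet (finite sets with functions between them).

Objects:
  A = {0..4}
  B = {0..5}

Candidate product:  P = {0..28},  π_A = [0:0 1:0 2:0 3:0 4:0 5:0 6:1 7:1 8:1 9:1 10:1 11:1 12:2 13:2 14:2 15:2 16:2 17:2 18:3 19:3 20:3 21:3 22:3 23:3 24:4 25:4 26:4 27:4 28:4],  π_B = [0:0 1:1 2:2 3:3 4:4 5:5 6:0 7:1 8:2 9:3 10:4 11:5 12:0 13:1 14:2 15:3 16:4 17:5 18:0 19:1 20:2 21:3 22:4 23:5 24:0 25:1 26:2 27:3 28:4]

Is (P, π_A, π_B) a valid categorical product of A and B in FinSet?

Answer: NOT A VALID PRODUCT — |P|=29 ≠ |A|·|B|=30

Work:
|A|·|B| = 5·6 = 30;  |P| = 29
  → cardinalities differ; no bijection possible.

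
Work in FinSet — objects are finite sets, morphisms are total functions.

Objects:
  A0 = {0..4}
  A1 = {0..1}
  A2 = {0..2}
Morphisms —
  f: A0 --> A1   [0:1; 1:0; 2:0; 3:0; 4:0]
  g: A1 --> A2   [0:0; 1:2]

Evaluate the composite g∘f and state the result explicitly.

Answer: [0:2; 1:0; 2:0; 3:0; 4:0]

Derivation:
  0 f-->1 g-->2
  1 f-->0 g-->0
  2 f-->0 g-->0
  3 f-->0 g-->0
  4 f-->0 g-->0
composite: [0:2; 1:0; 2:0; 3:0; 4:0]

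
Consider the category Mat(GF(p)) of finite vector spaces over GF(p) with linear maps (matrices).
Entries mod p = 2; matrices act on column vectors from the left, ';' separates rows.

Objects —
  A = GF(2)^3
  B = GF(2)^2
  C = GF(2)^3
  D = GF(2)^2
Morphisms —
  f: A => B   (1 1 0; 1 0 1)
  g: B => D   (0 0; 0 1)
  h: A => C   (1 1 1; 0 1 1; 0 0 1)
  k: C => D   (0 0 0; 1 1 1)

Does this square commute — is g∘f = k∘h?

1) trace f;g:
  e0=⟨1,0,0⟩ f=>⟨1,1⟩ g=>⟨0,1⟩
  e1=⟨0,1,0⟩ f=>⟨1,0⟩ g=>⟨0,0⟩
  e2=⟨0,0,1⟩ f=>⟨0,1⟩ g=>⟨0,1⟩
  ⟦path⟧₁ = (0 0 0; 1 0 1)
2) trace h;k:
  e0=⟨1,0,0⟩ h=>⟨1,0,0⟩ k=>⟨0,1⟩
  e1=⟨0,1,0⟩ h=>⟨1,1,0⟩ k=>⟨0,0⟩
  e2=⟨0,0,1⟩ h=>⟨1,1,1⟩ k=>⟨0,1⟩
  ⟦path⟧₂ = (0 0 0; 1 0 1)
Equal? same morphism ✓

Answer: COMMUTES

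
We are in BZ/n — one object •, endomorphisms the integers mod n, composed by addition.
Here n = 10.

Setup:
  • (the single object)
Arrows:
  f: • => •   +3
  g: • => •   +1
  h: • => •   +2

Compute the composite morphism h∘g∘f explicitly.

  0 +3≡3 +1≡4 +2≡6  (mod 10)
⟦path⟧: +6

Answer: +6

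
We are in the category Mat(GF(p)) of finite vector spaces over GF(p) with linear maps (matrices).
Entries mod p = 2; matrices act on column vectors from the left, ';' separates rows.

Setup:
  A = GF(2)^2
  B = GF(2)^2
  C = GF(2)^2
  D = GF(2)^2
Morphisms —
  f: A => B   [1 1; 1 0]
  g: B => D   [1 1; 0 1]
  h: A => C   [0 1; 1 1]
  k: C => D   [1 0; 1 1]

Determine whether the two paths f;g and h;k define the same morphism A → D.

Along f;g (path 1):
  e0=⟨1,0⟩ f=>⟨1,1⟩ g=>⟨0,1⟩
  e1=⟨0,1⟩ f=>⟨1,0⟩ g=>⟨1,0⟩
  result₁ = [0 1; 1 0]
Along h;k (path 2):
  e0=⟨1,0⟩ h=>⟨0,1⟩ k=>⟨0,1⟩
  e1=⟨0,1⟩ h=>⟨1,1⟩ k=>⟨1,0⟩
  result₂ = [0 1; 1 0]
Equal? equal; square commutes

Answer: COMMUTES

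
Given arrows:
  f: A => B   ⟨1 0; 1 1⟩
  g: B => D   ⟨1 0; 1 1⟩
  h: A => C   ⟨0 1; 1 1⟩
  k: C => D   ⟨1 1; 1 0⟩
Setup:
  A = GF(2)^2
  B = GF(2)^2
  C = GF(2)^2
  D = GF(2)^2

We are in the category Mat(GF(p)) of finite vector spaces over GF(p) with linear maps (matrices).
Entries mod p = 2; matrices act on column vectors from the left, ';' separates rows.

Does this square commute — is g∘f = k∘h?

Path 1 = f;g:
  e0=(1,0) f=>(1,1) g=>(1,0)
  e1=(0,1) f=>(0,1) g=>(0,1)
  ⟦path⟧₁ = ⟨1 0; 0 1⟩
Path 2 = h;k:
  e0=(1,0) h=>(0,1) k=>(1,0)
  e1=(0,1) h=>(1,1) k=>(0,1)
  ⟦path⟧₂ = ⟨1 0; 0 1⟩
Equal? equal; square commutes

Answer: COMMUTES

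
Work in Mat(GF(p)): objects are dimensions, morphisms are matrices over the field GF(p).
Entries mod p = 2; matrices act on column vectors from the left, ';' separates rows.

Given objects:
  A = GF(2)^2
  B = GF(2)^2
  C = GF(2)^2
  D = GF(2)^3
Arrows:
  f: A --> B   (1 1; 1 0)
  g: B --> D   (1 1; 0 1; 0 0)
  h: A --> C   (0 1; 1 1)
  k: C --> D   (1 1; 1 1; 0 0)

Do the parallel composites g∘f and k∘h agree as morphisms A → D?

Answer: DOES NOT COMMUTE

Work:
Along f;g (path 1):
  e0=(1,0) f-->(1,1) g-->(0,1,0)
  e1=(0,1) f-->(1,0) g-->(1,0,0)
  composite₁ = (0 1; 1 0; 0 0)
Along h;k (path 2):
  e0=(1,0) h-->(0,1) k-->(1,1,0)
  e1=(0,1) h-->(1,1) k-->(0,0,0)
  composite₂ = (1 0; 1 0; 0 0)
Equal? differ; not commutative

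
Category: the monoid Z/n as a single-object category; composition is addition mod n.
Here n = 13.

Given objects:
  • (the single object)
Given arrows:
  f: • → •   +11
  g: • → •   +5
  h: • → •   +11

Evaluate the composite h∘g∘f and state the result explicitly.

  0 +11≡11 +5≡3 +11≡1  (mod 13)
⟦path⟧: +1

Answer: +1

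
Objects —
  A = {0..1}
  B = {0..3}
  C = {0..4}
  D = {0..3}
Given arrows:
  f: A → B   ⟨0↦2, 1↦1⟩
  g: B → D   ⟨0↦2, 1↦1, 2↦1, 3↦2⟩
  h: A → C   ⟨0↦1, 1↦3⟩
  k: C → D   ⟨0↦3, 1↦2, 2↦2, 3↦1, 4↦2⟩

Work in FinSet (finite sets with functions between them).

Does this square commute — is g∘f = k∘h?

Path 1 = f;g:
  0 f→2 g→1
  1 f→1 g→1
  ⟦path⟧₁ = ⟨0↦1, 1↦1⟩
Path 2 = h;k:
  0 h→1 k→2
  1 h→3 k→1
  ⟦path⟧₂ = ⟨0↦2, 1↦1⟩
Equal? NO — does not commute

Answer: DOES NOT COMMUTE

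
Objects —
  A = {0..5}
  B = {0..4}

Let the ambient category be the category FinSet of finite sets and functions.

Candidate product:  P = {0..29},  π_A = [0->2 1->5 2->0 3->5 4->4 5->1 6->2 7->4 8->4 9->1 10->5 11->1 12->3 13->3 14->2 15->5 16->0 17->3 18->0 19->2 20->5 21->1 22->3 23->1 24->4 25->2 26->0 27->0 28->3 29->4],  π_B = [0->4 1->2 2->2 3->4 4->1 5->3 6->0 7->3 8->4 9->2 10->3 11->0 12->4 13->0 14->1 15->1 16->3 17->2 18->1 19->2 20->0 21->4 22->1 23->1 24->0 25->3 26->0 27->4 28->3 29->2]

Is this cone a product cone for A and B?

|A|·|B| = 6·5 = 30;  |P| = 30
Check the pairing map k ↦ (π_A(k), π_B(k)):
  0 -> (2,4)
  1 -> (5,2)
  2 -> (0,2)
  3 -> (5,4)
  4 -> (4,1)
  5 -> (1,3)
  6 -> (2,0)
  7 -> (4,3)
  8 -> (4,4)
  9 -> (1,2)
  10 -> (5,3)
  11 -> (1,0)
  12 -> (3,4)
  13 -> (3,0)
  14 -> (2,1)
  15 -> (5,1)
  16 -> (0,3)
  17 -> (3,2)
  18 -> (0,1)
  19 -> (2,2)
  20 -> (5,0)
  21 -> (1,4)
  22 -> (3,1)
  23 -> (1,1)
  24 -> (4,0)
  25 -> (2,3)
  26 -> (0,0)
  27 -> (0,4)
  28 -> (3,3)
  29 -> (4,2)
distinct pairs in image: 30 / 30 needed
  → bijection onto A×B; projections well-typed.

Answer: VALID PRODUCT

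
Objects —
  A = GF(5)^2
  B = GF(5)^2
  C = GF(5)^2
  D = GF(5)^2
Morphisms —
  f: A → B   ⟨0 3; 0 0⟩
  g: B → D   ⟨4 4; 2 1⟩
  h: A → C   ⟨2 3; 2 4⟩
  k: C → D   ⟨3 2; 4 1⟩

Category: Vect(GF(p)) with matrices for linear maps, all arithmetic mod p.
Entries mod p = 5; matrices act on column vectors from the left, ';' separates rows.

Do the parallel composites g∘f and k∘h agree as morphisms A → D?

1) trace f;g:
  e0=⟨1,0⟩ f→⟨0,0⟩ g→⟨0,0⟩
  e1=⟨0,1⟩ f→⟨3,0⟩ g→⟨2,1⟩
  result₁ = ⟨0 2; 0 1⟩
2) trace h;k:
  e0=⟨1,0⟩ h→⟨2,2⟩ k→⟨0,0⟩
  e1=⟨0,1⟩ h→⟨3,4⟩ k→⟨2,1⟩
  result₂ = ⟨0 2; 0 1⟩
Equal? same morphism ✓

Answer: COMMUTES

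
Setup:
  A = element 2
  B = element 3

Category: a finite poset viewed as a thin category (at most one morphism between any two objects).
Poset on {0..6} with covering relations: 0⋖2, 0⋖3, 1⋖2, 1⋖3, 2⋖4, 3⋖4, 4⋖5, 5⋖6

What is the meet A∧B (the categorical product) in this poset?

Answer: NO MEET EXISTS

Derivation:
{x : x⊑A ∧ x⊑B} = {0,1}  (A=2, B=3)
  maximal lower bounds 0 and 1 are incomparable: neither 0⊑1 nor 1⊑0
→ no greatest lower bound exists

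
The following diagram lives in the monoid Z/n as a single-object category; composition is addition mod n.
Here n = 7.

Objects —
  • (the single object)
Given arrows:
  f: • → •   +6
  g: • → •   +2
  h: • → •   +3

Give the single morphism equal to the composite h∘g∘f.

Answer: +4

Derivation:
  0 +6≡6 +2≡1 +3≡4  (mod 7)
⟦path⟧: +4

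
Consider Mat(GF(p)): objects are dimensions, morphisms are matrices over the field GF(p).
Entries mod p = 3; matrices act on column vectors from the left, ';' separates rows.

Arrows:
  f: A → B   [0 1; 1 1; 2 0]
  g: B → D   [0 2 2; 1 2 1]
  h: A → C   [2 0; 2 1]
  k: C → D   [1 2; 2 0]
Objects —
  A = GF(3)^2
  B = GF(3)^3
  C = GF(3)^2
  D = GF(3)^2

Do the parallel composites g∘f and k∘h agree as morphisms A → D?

Answer: COMMUTES

Trace:
1) trace f;g:
  e0=⟨1,0⟩ f→⟨0,1,2⟩ g→⟨0,1⟩
  e1=⟨0,1⟩ f→⟨1,1,0⟩ g→⟨2,0⟩
  ⟦path⟧₁ = [0 2; 1 0]
2) trace h;k:
  e0=⟨1,0⟩ h→⟨2,2⟩ k→⟨0,1⟩
  e1=⟨0,1⟩ h→⟨0,1⟩ k→⟨2,0⟩
  ⟦path⟧₂ = [0 2; 1 0]
Equal? equal; square commutes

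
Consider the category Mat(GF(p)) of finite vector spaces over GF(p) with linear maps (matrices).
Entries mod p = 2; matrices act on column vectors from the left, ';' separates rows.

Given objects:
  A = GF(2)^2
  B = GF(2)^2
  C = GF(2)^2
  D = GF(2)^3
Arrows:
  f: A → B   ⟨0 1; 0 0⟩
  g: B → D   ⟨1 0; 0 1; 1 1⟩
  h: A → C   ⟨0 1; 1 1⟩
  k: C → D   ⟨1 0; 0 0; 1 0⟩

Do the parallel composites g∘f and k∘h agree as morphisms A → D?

Answer: COMMUTES

Trace:
Along f;g (path 1):
  e0=[1,0] f→[0,0] g→[0,0,0]
  e1=[0,1] f→[1,0] g→[1,0,1]
  composite₁ = ⟨0 1; 0 0; 0 1⟩
Along h;k (path 2):
  e0=[1,0] h→[0,1] k→[0,0,0]
  e1=[0,1] h→[1,1] k→[1,0,1]
  composite₂ = ⟨0 1; 0 0; 0 1⟩
Equal? equal; square commutes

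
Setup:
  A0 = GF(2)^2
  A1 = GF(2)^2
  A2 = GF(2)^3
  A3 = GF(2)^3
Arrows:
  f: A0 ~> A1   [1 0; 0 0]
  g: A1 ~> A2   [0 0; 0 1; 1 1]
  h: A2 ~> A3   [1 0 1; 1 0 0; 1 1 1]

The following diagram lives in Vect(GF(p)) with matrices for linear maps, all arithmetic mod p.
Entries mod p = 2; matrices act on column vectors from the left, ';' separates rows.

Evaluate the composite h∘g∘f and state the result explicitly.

Answer: [1 0; 0 0; 1 0]

Work:
  e0=[1,0] f~>[1,0] g~>[0,0,1] h~>[1,0,1]
  e1=[0,1] f~>[0,0] g~>[0,0,0] h~>[0,0,0]
composite: [1 0; 0 0; 1 0]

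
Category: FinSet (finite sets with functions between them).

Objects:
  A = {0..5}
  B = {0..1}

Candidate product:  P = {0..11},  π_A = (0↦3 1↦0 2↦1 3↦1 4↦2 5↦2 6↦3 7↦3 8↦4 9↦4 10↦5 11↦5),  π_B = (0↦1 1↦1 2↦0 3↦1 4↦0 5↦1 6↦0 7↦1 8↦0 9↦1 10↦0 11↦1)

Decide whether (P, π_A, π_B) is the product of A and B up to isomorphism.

|A|·|B| = 6·2 = 12;  |P| = 12
Check the pairing map k ↦ (π_A(k), π_B(k)):
  0 ↦ (3,1)
  1 ↦ (0,1)
  2 ↦ (1,0)
  3 ↦ (1,1)
  4 ↦ (2,0)
  5 ↦ (2,1)
  6 ↦ (3,0)
  7 ↦ (3,1)  ✗ repeats pair of k=0
  8 ↦ (4,0)
  9 ↦ (4,1)
  10 ↦ (5,0)
  11 ↦ (5,1)
distinct pairs in image: 11 / 12 needed
  → (3,1) hit at k=0 and k=7

Answer: NOT A VALID PRODUCT — duplicate pair at indices 7,0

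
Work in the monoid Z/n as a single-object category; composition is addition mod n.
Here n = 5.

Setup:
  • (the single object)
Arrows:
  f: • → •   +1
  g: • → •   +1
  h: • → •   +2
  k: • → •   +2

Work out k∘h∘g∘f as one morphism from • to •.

  0 +1≡1 +1≡2 +2≡4 +2≡1  (mod 5)
result: +1

Answer: +1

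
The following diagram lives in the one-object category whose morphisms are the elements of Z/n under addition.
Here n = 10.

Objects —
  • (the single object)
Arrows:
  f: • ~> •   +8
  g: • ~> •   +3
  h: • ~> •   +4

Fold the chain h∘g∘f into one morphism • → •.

Answer: +5

Derivation:
  0 +8≡8 +3≡1 +4≡5  (mod 10)
result: +5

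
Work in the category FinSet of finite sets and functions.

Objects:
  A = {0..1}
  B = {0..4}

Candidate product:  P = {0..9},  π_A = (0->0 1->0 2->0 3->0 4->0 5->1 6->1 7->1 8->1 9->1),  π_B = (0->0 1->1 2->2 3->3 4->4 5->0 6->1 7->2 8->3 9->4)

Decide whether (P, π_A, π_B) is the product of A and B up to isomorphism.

|A|·|B| = 2·5 = 10;  |P| = 10
Check the pairing map k ↦ (π_A(k), π_B(k)):
  0 -> (0,0)
  1 -> (0,1)
  2 -> (0,2)
  3 -> (0,3)
  4 -> (0,4)
  5 -> (1,0)
  6 -> (1,1)
  7 -> (1,2)
  8 -> (1,3)
  9 -> (1,4)
distinct pairs in image: 10 / 10 needed
  → bijection onto A×B; projections well-typed.

Answer: VALID PRODUCT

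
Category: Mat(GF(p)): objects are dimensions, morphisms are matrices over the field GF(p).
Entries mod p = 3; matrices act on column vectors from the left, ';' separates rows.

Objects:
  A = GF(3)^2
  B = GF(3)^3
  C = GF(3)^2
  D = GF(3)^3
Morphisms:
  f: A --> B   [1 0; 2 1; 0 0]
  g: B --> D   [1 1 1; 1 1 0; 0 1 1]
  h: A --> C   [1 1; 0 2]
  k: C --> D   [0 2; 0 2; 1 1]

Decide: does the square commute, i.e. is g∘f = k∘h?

Answer: DOES NOT COMMUTE

Work:
1) trace f;g:
  e0=[1,0] f-->[1,2,0] g-->[0,0,2]
  e1=[0,1] f-->[0,1,0] g-->[1,1,1]
  composite₁ = [0 1; 0 1; 2 1]
2) trace h;k:
  e0=[1,0] h-->[1,0] k-->[0,0,1]
  e1=[0,1] h-->[1,2] k-->[1,1,0]
  composite₂ = [0 1; 0 1; 1 0]
Equal? NO — does not commute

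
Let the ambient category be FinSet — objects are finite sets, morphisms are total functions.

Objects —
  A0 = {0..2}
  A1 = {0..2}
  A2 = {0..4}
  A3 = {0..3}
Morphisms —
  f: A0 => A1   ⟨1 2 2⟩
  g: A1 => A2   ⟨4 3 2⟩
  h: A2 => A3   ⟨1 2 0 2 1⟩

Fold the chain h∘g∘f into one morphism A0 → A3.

  0 f=>1 g=>3 h=>2
  1 f=>2 g=>2 h=>0
  2 f=>2 g=>2 h=>0
result: ⟨2 0 0⟩

Answer: ⟨2 0 0⟩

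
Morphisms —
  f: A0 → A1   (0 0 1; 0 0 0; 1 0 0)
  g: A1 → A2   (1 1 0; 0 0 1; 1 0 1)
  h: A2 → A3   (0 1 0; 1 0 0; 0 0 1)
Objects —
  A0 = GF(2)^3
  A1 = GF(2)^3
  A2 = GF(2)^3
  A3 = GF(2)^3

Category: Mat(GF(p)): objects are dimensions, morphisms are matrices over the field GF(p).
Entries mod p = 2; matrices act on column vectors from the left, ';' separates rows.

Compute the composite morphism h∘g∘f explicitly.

Answer: (1 0 0; 0 0 1; 1 0 1)

Trace:
  e0=⟨1,0,0⟩ f→⟨0,0,1⟩ g→⟨0,1,1⟩ h→⟨1,0,1⟩
  e1=⟨0,1,0⟩ f→⟨0,0,0⟩ g→⟨0,0,0⟩ h→⟨0,0,0⟩
  e2=⟨0,0,1⟩ f→⟨1,0,0⟩ g→⟨1,0,1⟩ h→⟨0,1,1⟩
composite: (1 0 0; 0 0 1; 1 0 1)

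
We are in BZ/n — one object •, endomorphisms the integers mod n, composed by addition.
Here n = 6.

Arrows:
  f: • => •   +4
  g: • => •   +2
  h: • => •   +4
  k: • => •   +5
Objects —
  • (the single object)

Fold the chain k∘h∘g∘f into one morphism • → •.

Answer: +3

Work:
  0 +4≡4 +2≡0 +4≡4 +5≡3  (mod 6)
⟦path⟧: +3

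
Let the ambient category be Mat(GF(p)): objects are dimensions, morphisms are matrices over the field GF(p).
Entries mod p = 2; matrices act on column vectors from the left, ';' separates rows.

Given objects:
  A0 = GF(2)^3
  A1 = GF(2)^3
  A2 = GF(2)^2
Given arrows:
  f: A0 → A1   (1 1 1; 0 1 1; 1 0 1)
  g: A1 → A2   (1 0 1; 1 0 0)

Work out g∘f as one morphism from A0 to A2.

  e0=[1,0,0] f→[1,0,1] g→[0,1]
  e1=[0,1,0] f→[1,1,0] g→[1,1]
  e2=[0,0,1] f→[1,1,1] g→[0,1]
result: (0 1 0; 1 1 1)

Answer: (0 1 0; 1 1 1)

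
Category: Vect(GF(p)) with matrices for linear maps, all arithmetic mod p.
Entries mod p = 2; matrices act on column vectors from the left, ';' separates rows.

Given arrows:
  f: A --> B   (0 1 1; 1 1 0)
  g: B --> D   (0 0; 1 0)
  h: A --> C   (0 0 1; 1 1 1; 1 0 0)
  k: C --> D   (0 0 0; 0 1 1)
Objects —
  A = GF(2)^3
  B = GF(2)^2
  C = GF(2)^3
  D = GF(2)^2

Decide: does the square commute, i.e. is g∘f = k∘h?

Answer: COMMUTES

Work:
Along f;g (path 1):
  e0=(1,0,0) f-->(0,1) g-->(0,0)
  e1=(0,1,0) f-->(1,1) g-->(0,1)
  e2=(0,0,1) f-->(1,0) g-->(0,1)
  result₁ = (0 0 0; 0 1 1)
Along h;k (path 2):
  e0=(1,0,0) h-->(0,1,1) k-->(0,0)
  e1=(0,1,0) h-->(0,1,0) k-->(0,1)
  e2=(0,0,1) h-->(1,1,0) k-->(0,1)
  result₂ = (0 0 0; 0 1 1)
Equal? equal; square commutes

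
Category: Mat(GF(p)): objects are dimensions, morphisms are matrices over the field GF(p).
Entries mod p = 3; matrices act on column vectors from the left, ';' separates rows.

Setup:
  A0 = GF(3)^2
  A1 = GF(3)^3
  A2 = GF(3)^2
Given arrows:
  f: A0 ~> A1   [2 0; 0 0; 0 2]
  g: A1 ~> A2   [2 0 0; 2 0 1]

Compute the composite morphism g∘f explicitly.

Answer: [1 0; 1 2]

Derivation:
  e0=[1,0] f~>[2,0,0] g~>[1,1]
  e1=[0,1] f~>[0,0,2] g~>[0,2]
result: [1 0; 1 2]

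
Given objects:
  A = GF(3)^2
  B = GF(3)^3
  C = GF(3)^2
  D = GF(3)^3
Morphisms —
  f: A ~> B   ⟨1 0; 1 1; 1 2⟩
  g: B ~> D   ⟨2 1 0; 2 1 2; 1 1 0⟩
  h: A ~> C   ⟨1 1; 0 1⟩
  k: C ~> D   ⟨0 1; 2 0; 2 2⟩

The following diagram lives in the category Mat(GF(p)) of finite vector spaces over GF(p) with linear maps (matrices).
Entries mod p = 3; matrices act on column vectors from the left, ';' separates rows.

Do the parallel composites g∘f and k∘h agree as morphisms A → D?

Answer: COMMUTES

Work:
1) trace f;g:
  e0=[1,0] f~>[1,1,1] g~>[0,2,2]
  e1=[0,1] f~>[0,1,2] g~>[1,2,1]
  ⟦path⟧₁ = ⟨0 1; 2 2; 2 1⟩
2) trace h;k:
  e0=[1,0] h~>[1,0] k~>[0,2,2]
  e1=[0,1] h~>[1,1] k~>[1,2,1]
  ⟦path⟧₂ = ⟨0 1; 2 2; 2 1⟩
Equal? YES — commutes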